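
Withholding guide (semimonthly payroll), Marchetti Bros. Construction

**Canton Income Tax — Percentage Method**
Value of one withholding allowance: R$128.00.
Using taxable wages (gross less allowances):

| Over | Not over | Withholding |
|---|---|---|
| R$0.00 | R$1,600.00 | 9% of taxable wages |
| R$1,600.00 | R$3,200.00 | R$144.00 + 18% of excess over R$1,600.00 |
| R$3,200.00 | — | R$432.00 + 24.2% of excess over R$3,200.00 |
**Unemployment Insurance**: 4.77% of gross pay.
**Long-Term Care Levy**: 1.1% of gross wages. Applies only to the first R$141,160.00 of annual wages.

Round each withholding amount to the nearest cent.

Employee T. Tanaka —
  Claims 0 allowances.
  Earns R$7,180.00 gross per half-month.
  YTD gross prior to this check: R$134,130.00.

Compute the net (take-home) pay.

R$5,365.02

Canton Income Tax: taxable = R$7,180.00
  R$432.00 + 24.2% × (R$7,180.00 − R$3,200.00) = R$432.00 + 24.2% × R$3,980.00 = R$1,395.16
Unemployment Insurance: 4.77% × R$7,180.00 = R$342.49
Long-Term Care Levy: cap R$141,160.00 − YTD R$134,130.00 = R$7,030.00 subject; 1.1% × R$7,030.00 = R$77.33
Total withheld: R$1,395.16 + R$342.49 + R$77.33 = R$1,814.98
Net pay: R$7,180.00 − R$1,814.98 = R$5,365.02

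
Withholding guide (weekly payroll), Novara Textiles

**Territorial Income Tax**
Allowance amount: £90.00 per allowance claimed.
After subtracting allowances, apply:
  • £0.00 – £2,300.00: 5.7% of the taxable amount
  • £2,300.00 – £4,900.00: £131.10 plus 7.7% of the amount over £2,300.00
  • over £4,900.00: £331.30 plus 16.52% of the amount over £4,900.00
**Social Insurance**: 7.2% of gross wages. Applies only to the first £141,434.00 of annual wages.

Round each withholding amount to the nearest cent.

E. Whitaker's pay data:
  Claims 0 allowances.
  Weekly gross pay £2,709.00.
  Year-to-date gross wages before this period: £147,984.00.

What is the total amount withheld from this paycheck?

£162.59

Territorial Income Tax: taxable = £2,709.00
  £131.10 + 7.7% × (£2,709.00 − £2,300.00) = £131.10 + 7.7% × £409.00 = £162.59
Social Insurance: YTD £147,984.00 ≥ cap £141,434.00 → £0.00
Total: £162.59 + £0.00 = £162.59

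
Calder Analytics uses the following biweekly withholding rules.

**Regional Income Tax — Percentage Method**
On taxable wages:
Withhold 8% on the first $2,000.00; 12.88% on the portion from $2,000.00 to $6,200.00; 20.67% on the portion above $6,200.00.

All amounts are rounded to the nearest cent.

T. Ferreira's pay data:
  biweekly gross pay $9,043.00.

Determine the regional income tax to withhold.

$1,288.61

Regional Income Tax: taxable = $9,043.00
  $700.96 + 20.67% × ($9,043.00 − $6,200.00) = $700.96 + 20.67% × $2,843.00 = $1,288.61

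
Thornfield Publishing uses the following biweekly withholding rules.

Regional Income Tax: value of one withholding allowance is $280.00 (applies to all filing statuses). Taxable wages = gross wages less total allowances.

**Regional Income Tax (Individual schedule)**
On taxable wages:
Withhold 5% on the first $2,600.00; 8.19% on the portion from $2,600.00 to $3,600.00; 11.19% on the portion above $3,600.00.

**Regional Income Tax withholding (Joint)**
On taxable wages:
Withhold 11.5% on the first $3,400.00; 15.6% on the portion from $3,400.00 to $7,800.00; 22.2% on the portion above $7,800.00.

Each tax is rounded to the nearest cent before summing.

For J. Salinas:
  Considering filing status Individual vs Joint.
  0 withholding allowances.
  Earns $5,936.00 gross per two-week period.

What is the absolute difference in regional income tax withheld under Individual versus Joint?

Regional Income Tax (Individual): taxable = $5,936.00
  $211.90 + 11.19% × ($5,936.00 − $3,600.00) = $211.90 + 11.19% × $2,336.00 = $473.30
Regional Income Tax (Joint): taxable = $5,936.00
  $391.00 + 15.6% × ($5,936.00 − $3,400.00) = $391.00 + 15.6% × $2,536.00 = $786.62
Difference: |$473.30 − $786.62| = $313.32 (higher under Joint)

$313.32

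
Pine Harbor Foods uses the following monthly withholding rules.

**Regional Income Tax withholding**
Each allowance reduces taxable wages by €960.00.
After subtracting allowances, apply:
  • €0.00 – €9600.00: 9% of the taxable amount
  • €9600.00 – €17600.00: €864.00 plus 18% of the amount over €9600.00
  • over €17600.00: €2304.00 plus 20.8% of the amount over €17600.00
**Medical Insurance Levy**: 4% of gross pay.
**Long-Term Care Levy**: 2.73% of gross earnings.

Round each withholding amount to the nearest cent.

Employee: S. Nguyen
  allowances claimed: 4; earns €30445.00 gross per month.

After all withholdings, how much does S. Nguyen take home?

€24219.01

Regional Income Tax: taxable = €30445.00 − 4×€960.00 = €26605.00
  €2304.00 + 20.8% × (€26605.00 − €17600.00) = €2304.00 + 20.8% × €9005.00 = €4177.04
Medical Insurance Levy: 4% × €30445.00 = €1217.80
Long-Term Care Levy: 2.73% × €30445.00 = €831.15
Total withheld: €4177.04 + €1217.80 + €831.15 = €6225.99
Net pay: €30445.00 − €6225.99 = €24219.01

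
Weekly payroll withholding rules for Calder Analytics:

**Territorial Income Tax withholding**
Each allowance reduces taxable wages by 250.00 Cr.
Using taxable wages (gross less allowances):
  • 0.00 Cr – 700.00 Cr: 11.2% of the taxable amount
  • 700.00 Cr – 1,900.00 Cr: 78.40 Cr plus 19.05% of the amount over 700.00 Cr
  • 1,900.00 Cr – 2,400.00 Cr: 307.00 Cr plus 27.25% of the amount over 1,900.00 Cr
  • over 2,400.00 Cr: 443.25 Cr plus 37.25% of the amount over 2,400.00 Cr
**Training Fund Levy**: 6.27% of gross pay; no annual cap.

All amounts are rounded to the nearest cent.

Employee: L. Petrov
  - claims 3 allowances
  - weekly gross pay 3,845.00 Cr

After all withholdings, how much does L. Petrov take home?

2,901.78 Cr

Territorial Income Tax: taxable = 3,845.00 Cr − 3×250.00 Cr = 3,095.00 Cr
  443.25 Cr + 37.25% × (3,095.00 Cr − 2,400.00 Cr) = 443.25 Cr + 37.25% × 695.00 Cr = 702.14 Cr
Training Fund Levy: 6.27% × 3,845.00 Cr = 241.08 Cr
Total withheld: 702.14 Cr + 241.08 Cr = 943.22 Cr
Net pay: 3,845.00 Cr − 943.22 Cr = 2,901.78 Cr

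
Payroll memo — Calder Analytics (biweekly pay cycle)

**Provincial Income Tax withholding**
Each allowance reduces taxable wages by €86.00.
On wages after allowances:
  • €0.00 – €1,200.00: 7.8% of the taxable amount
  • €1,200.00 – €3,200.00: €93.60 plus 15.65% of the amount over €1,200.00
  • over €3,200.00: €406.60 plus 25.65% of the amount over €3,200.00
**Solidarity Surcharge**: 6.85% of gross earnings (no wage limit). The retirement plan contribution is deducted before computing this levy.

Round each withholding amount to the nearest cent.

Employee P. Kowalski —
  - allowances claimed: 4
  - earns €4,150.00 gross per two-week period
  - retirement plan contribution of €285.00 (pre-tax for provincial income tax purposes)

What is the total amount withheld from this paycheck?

Provincial Income Tax: taxable = €4,150.00 − €285.00 − 4×€86.00 = €3,521.00
  €406.60 + 25.65% × (€3,521.00 − €3,200.00) = €406.60 + 25.65% × €321.00 = €488.94
Solidarity Surcharge: 6.85% × €3,865.00 = €264.75
Total: €488.94 + €264.75 = €753.69

€753.69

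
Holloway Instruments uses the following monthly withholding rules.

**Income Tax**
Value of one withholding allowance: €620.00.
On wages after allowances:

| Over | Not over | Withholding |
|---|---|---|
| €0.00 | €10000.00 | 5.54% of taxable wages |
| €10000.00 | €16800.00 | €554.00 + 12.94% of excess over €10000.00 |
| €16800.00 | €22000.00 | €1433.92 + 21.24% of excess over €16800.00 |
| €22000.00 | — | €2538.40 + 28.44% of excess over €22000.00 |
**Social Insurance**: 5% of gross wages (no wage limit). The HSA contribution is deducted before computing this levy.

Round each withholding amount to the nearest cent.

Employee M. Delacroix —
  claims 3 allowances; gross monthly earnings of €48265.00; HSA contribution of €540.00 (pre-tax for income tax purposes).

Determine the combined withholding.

Income Tax: taxable = €48265.00 − €540.00 − 3×€620.00 = €45865.00
  €2538.40 + 28.44% × (€45865.00 − €22000.00) = €2538.40 + 28.44% × €23865.00 = €9325.61
Social Insurance: 5% × €47725.00 = €2386.25
Total: €9325.61 + €2386.25 = €11711.86

€11711.86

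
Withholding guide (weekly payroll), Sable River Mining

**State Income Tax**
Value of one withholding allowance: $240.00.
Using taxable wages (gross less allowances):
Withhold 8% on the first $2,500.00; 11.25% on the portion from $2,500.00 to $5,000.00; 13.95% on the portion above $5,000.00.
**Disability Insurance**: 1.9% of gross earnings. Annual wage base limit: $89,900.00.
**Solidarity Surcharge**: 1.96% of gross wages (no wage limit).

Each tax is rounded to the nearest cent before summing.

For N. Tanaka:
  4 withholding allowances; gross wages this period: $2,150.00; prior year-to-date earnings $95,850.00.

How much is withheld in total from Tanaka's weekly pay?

$137.34

State Income Tax: taxable = $2,150.00 − 4×$240.00 = $1,190.00
  8% × $1,190.00 = $95.20
Disability Insurance: YTD $95,850.00 ≥ cap $89,900.00 → $0.00
Solidarity Surcharge: 1.96% × $2,150.00 = $42.14
Total: $95.20 + $0.00 + $42.14 = $137.34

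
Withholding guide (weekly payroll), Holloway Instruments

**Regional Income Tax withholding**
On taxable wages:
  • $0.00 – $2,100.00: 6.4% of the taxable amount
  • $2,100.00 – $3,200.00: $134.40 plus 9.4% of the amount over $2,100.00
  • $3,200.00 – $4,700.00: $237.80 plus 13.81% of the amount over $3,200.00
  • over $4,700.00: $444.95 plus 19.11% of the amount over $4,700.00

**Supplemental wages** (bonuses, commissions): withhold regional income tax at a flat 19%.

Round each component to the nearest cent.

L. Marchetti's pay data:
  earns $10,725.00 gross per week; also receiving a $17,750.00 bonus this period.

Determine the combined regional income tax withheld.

Regional Income Tax: taxable = $10,725.00
  $444.95 + 19.11% × ($10,725.00 − $4,700.00) = $444.95 + 19.11% × $6,025.00 = $1,596.33
Supplemental (19% flat on bonus): 19% × $17,750.00 = $3,372.50
Total regional income tax: $1,596.33 + $3,372.50 = $4,968.83

$4,968.83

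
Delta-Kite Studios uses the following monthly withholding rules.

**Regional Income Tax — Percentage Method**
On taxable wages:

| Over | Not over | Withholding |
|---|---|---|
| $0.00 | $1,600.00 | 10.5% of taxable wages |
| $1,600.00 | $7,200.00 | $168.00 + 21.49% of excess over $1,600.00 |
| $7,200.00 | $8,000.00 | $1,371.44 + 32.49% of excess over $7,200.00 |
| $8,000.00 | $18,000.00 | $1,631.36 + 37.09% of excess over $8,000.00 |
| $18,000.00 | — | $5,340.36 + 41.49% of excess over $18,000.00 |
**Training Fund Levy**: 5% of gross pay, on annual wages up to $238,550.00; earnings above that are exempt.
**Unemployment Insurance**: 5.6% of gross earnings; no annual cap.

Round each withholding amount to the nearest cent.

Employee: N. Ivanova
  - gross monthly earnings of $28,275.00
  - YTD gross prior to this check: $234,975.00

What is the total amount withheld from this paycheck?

$11,365.61

Regional Income Tax: taxable = $28,275.00
  $5,340.36 + 41.49% × ($28,275.00 − $18,000.00) = $5,340.36 + 41.49% × $10,275.00 = $9,603.46
Training Fund Levy: cap $238,550.00 − YTD $234,975.00 = $3,575.00 subject; 5% × $3,575.00 = $178.75
Unemployment Insurance: 5.6% × $28,275.00 = $1,583.40
Total: $9,603.46 + $178.75 + $1,583.40 = $11,365.61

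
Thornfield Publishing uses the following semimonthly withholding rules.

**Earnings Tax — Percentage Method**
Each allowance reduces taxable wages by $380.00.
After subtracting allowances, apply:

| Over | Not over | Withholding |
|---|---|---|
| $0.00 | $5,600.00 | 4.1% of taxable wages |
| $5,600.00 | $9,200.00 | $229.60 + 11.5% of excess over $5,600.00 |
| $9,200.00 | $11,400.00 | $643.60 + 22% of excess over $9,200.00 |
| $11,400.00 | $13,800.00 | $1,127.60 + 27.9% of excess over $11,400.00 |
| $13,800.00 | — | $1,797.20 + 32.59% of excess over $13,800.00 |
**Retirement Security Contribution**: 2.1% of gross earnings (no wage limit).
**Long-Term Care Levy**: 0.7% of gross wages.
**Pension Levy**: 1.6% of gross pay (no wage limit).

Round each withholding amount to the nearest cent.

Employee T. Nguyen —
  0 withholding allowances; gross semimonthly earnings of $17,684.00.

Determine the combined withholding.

$3,841.09

Earnings Tax: taxable = $17,684.00
  $1,797.20 + 32.59% × ($17,684.00 − $13,800.00) = $1,797.20 + 32.59% × $3,884.00 = $3,063.00
Retirement Security Contribution: 2.1% × $17,684.00 = $371.36
Long-Term Care Levy: 0.7% × $17,684.00 = $123.79
Pension Levy: 1.6% × $17,684.00 = $282.94
Total: $3,063.00 + $371.36 + $123.79 + $282.94 = $3,841.09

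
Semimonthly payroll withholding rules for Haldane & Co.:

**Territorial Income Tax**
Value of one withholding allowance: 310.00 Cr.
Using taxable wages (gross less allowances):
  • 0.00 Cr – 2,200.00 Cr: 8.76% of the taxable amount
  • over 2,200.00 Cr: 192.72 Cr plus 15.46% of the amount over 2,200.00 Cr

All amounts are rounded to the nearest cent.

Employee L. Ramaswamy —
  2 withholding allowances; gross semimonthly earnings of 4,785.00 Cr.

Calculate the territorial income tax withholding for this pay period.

Territorial Income Tax: taxable = 4,785.00 Cr − 2×310.00 Cr = 4,165.00 Cr
  192.72 Cr + 15.46% × (4,165.00 Cr − 2,200.00 Cr) = 192.72 Cr + 15.46% × 1,965.00 Cr = 496.51 Cr

496.51 Cr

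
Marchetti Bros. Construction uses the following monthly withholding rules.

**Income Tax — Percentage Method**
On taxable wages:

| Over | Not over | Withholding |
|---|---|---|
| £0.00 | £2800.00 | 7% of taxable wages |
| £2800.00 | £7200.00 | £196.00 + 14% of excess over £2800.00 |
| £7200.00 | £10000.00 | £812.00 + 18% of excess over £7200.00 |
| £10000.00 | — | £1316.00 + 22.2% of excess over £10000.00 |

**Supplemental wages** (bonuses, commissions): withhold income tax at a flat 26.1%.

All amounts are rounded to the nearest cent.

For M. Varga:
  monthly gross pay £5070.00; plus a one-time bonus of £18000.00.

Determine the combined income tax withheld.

£5211.80

Income Tax: taxable = £5070.00
  £196.00 + 14% × (£5070.00 − £2800.00) = £196.00 + 14% × £2270.00 = £513.80
Supplemental (26.1% flat on bonus): 26.1% × £18000.00 = £4698.00
Total income tax: £513.80 + £4698.00 = £5211.80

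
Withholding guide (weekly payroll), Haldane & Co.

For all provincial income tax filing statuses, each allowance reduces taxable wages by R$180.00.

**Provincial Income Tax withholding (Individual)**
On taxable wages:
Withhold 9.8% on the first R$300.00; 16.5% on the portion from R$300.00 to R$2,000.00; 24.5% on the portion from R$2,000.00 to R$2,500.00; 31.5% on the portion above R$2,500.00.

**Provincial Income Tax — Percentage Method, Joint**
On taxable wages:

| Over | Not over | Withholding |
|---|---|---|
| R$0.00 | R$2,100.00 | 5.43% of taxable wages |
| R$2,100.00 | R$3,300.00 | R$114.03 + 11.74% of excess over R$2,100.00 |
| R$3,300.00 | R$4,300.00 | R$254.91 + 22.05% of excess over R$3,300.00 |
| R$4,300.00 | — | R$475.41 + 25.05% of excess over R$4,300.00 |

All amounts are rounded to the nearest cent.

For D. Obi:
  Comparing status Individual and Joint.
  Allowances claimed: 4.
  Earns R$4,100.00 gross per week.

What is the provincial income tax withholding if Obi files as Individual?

R$709.60

Provincial Income Tax (Individual): taxable = R$4,100.00 − 4×R$180.00 = R$3,380.00
  R$432.40 + 31.5% × (R$3,380.00 − R$2,500.00) = R$432.40 + 31.5% × R$880.00 = R$709.60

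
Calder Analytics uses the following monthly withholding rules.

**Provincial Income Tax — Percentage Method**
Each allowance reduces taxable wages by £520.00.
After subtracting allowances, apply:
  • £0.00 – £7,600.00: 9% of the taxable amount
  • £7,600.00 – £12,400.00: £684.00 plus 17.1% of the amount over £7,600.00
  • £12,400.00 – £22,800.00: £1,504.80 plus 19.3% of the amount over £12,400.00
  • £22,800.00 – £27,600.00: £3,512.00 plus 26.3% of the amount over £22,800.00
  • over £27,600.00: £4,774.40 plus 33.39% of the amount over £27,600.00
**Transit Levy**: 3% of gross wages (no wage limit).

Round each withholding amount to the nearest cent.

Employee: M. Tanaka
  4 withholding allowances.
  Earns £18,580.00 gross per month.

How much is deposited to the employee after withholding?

Provincial Income Tax: taxable = £18,580.00 − 4×£520.00 = £16,500.00
  £1,504.80 + 19.3% × (£16,500.00 − £12,400.00) = £1,504.80 + 19.3% × £4,100.00 = £2,296.10
Transit Levy: 3% × £18,580.00 = £557.40
Total withheld: £2,296.10 + £557.40 = £2,853.50
Net pay: £18,580.00 − £2,853.50 = £15,726.50

£15,726.50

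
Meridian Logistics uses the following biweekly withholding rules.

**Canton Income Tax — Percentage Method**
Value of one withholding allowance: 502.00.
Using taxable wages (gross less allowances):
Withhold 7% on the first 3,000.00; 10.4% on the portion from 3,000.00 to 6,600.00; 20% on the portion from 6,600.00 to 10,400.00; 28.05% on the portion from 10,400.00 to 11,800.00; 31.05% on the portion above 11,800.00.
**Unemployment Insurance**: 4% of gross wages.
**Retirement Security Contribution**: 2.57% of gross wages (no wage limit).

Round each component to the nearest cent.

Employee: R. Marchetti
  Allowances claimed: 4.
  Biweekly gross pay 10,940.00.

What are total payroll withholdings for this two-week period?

1,769.56

Canton Income Tax: taxable = 10,940.00 − 4×502.00 = 8,932.00
  584.40 + 20% × (8,932.00 − 6,600.00) = 584.40 + 20% × 2,332.00 = 1,050.80
Unemployment Insurance: 4% × 10,940.00 = 437.60
Retirement Security Contribution: 2.57% × 10,940.00 = 281.16
Total: 1,050.80 + 437.60 + 281.16 = 1,769.56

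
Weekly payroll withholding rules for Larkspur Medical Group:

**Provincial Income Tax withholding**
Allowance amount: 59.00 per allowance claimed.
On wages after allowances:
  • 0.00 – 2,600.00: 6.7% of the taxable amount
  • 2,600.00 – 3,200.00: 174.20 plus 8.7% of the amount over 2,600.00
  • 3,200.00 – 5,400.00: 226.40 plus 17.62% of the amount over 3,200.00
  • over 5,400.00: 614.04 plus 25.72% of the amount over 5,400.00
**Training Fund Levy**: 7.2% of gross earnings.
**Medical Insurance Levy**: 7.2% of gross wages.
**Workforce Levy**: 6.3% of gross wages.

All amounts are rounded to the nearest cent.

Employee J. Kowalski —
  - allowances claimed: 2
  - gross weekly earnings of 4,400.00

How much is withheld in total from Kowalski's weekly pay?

1,327.85

Provincial Income Tax: taxable = 4,400.00 − 2×59.00 = 4,282.00
  226.40 + 17.62% × (4,282.00 − 3,200.00) = 226.40 + 17.62% × 1,082.00 = 417.05
Training Fund Levy: 7.2% × 4,400.00 = 316.80
Medical Insurance Levy: 7.2% × 4,400.00 = 316.80
Workforce Levy: 6.3% × 4,400.00 = 277.20
Total: 417.05 + 316.80 + 316.80 + 277.20 = 1,327.85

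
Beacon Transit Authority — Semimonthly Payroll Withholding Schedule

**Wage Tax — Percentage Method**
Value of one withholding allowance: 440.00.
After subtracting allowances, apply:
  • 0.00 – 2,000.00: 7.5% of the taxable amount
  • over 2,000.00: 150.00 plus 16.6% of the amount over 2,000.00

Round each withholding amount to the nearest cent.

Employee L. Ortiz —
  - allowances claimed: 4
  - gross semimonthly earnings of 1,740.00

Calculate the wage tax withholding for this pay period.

0.00

Wage Tax: taxable = 1,740.00 − 4×440.00 = -20.00
  Taxable ≤ 0 → 0.00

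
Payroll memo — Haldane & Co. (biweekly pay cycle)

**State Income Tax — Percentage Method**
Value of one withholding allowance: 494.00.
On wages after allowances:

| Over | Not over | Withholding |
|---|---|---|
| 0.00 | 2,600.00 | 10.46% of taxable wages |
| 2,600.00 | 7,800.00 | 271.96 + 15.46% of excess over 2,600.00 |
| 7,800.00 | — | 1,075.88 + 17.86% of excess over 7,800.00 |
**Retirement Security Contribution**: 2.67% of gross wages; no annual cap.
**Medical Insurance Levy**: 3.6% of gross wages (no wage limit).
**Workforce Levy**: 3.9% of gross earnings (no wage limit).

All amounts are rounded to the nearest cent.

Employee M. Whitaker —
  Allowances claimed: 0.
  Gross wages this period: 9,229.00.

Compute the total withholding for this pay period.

2,269.68

State Income Tax: taxable = 9,229.00
  1,075.88 + 17.86% × (9,229.00 − 7,800.00) = 1,075.88 + 17.86% × 1,429.00 = 1,331.10
Retirement Security Contribution: 2.67% × 9,229.00 = 246.41
Medical Insurance Levy: 3.6% × 9,229.00 = 332.24
Workforce Levy: 3.9% × 9,229.00 = 359.93
Total: 1,331.10 + 246.41 + 332.24 + 359.93 = 2,269.68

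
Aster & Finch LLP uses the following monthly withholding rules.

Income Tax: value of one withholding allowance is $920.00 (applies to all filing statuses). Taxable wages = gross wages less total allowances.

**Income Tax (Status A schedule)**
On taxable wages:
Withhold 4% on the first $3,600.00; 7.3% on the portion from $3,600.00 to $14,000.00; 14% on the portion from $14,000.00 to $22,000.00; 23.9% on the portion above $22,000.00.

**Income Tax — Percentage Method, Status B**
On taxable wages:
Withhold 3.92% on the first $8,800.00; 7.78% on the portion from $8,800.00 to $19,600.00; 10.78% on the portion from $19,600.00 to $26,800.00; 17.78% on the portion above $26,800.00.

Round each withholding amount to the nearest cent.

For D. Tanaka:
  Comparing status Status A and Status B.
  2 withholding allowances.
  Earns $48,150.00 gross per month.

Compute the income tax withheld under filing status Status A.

$7,833.29

Income Tax (Status A): taxable = $48,150.00 − 2×$920.00 = $46,310.00
  $2,023.20 + 23.9% × ($46,310.00 − $22,000.00) = $2,023.20 + 23.9% × $24,310.00 = $7,833.29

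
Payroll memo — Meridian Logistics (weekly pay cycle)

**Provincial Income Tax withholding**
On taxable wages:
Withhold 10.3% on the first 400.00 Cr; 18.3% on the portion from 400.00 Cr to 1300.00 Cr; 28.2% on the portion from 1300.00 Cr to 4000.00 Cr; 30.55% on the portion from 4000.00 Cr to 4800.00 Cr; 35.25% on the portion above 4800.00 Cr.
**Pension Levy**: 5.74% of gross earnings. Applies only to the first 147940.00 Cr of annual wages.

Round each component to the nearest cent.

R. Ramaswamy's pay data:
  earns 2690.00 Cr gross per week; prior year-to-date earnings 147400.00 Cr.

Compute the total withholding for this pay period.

628.88 Cr

Provincial Income Tax: taxable = 2690.00 Cr
  205.90 Cr + 28.2% × (2690.00 Cr − 1300.00 Cr) = 205.90 Cr + 28.2% × 1390.00 Cr = 597.88 Cr
Pension Levy: cap 147940.00 Cr − YTD 147400.00 Cr = 540.00 Cr subject; 5.74% × 540.00 Cr = 31.00 Cr
Total: 597.88 Cr + 31.00 Cr = 628.88 Cr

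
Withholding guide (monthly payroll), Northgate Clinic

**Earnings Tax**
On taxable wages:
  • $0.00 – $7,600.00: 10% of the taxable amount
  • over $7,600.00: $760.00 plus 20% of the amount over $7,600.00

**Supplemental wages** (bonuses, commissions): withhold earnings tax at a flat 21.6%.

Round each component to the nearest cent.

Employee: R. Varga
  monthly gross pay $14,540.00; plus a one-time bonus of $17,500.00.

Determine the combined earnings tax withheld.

$5,928.00

Earnings Tax: taxable = $14,540.00
  $760.00 + 20% × ($14,540.00 − $7,600.00) = $760.00 + 20% × $6,940.00 = $2,148.00
Supplemental (21.6% flat on bonus): 21.6% × $17,500.00 = $3,780.00
Total earnings tax: $2,148.00 + $3,780.00 = $5,928.00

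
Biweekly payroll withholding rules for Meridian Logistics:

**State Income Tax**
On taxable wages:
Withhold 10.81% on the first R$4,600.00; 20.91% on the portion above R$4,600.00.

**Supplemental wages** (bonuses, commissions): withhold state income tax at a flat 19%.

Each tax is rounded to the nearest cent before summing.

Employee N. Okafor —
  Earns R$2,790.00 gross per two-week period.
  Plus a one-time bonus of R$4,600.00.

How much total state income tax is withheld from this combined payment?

State Income Tax: taxable = R$2,790.00
  10.81% × R$2,790.00 = R$301.60
Supplemental (19% flat on bonus): 19% × R$4,600.00 = R$874.00
Total state income tax: R$301.60 + R$874.00 = R$1,175.60

R$1,175.60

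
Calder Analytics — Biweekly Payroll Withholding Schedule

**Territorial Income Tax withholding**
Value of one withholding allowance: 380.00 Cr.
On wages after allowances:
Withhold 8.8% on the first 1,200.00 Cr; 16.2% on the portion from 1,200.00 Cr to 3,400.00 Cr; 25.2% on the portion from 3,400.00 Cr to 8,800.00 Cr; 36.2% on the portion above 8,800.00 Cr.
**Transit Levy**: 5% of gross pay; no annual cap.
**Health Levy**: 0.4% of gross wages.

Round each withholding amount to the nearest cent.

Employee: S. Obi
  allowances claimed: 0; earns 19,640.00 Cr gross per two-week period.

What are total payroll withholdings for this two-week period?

Territorial Income Tax: taxable = 19,640.00 Cr
  1,822.80 Cr + 36.2% × (19,640.00 Cr − 8,800.00 Cr) = 1,822.80 Cr + 36.2% × 10,840.00 Cr = 5,746.88 Cr
Transit Levy: 5% × 19,640.00 Cr = 982.00 Cr
Health Levy: 0.4% × 19,640.00 Cr = 78.56 Cr
Total: 5,746.88 Cr + 982.00 Cr + 78.56 Cr = 6,807.44 Cr

6,807.44 Cr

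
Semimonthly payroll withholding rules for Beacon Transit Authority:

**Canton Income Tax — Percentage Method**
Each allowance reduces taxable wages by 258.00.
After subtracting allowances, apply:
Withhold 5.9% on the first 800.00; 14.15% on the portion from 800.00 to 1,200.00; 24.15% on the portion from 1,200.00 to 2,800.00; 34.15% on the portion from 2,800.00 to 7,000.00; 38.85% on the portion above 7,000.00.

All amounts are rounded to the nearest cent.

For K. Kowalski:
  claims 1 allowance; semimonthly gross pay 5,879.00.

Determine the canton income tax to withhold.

1,453.57

Canton Income Tax: taxable = 5,879.00 − 1×258.00 = 5,621.00
  490.20 + 34.15% × (5,621.00 − 2,800.00) = 490.20 + 34.15% × 2,821.00 = 1,453.57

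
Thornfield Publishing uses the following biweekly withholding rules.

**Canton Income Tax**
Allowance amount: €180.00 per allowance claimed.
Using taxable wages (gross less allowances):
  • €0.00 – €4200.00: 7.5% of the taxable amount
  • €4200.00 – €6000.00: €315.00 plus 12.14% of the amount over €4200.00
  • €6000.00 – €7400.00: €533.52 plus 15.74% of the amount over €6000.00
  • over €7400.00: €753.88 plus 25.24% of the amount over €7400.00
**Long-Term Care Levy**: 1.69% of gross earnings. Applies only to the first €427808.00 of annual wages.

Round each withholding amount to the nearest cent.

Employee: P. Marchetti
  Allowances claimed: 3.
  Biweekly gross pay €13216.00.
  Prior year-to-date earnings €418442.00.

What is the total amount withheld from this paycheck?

Canton Income Tax: taxable = €13216.00 − 3×€180.00 = €12676.00
  €753.88 + 25.24% × (€12676.00 − €7400.00) = €753.88 + 25.24% × €5276.00 = €2085.54
Long-Term Care Levy: cap €427808.00 − YTD €418442.00 = €9366.00 subject; 1.69% × €9366.00 = €158.29
Total: €2085.54 + €158.29 = €2243.83

€2243.83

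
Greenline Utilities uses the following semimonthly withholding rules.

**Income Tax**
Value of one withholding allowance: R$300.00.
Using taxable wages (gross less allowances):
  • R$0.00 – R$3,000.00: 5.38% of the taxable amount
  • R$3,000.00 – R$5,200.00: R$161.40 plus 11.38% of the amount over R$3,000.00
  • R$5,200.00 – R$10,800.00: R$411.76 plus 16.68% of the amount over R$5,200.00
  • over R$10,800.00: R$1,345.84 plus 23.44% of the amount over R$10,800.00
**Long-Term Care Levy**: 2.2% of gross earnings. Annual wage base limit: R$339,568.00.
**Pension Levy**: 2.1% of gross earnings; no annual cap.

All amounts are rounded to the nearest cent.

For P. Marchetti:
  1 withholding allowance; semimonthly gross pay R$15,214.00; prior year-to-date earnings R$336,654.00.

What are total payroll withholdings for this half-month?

Income Tax: taxable = R$15,214.00 − 1×R$300.00 = R$14,914.00
  R$1,345.84 + 23.44% × (R$14,914.00 − R$10,800.00) = R$1,345.84 + 23.44% × R$4,114.00 = R$2,310.16
Long-Term Care Levy: cap R$339,568.00 − YTD R$336,654.00 = R$2,914.00 subject; 2.2% × R$2,914.00 = R$64.11
Pension Levy: 2.1% × R$15,214.00 = R$319.49
Total: R$2,310.16 + R$64.11 + R$319.49 = R$2,693.76

R$2,693.76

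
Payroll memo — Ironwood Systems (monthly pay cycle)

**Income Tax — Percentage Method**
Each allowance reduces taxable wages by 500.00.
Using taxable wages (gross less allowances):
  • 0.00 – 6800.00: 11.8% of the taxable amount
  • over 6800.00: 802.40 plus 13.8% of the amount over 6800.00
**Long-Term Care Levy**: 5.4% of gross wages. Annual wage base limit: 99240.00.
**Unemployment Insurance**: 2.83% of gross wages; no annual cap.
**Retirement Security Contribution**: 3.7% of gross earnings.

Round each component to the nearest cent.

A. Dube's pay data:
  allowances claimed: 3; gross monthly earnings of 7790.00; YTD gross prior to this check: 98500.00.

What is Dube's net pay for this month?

6499.13

Income Tax: taxable = 7790.00 − 3×500.00 = 6290.00
  11.8% × 6290.00 = 742.22
Long-Term Care Levy: cap 99240.00 − YTD 98500.00 = 740.00 subject; 5.4% × 740.00 = 39.96
Unemployment Insurance: 2.83% × 7790.00 = 220.46
Retirement Security Contribution: 3.7% × 7790.00 = 288.23
Total withheld: 742.22 + 39.96 + 220.46 + 288.23 = 1290.87
Net pay: 7790.00 − 1290.87 = 6499.13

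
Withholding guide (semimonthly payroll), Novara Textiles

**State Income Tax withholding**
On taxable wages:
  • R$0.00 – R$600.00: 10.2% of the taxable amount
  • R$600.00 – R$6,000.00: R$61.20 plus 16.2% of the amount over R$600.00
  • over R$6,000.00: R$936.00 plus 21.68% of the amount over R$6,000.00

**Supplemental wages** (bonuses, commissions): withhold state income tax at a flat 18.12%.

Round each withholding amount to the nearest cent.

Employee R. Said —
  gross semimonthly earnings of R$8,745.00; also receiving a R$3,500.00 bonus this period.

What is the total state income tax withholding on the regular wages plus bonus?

State Income Tax: taxable = R$8,745.00
  R$936.00 + 21.68% × (R$8,745.00 − R$6,000.00) = R$936.00 + 21.68% × R$2,745.00 = R$1,531.12
Supplemental (18.12% flat on bonus): 18.12% × R$3,500.00 = R$634.20
Total state income tax: R$1,531.12 + R$634.20 = R$2,165.32

R$2,165.32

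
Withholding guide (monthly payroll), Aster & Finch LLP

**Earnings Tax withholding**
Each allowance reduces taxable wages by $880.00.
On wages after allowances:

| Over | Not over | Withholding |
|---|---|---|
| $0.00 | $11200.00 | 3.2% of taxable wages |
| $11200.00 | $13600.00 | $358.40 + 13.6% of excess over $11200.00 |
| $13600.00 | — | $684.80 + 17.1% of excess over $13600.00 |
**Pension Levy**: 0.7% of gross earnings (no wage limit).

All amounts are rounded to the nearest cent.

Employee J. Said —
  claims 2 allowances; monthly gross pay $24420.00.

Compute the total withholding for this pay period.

$2405.00

Earnings Tax: taxable = $24420.00 − 2×$880.00 = $22660.00
  $684.80 + 17.1% × ($22660.00 − $13600.00) = $684.80 + 17.1% × $9060.00 = $2234.06
Pension Levy: 0.7% × $24420.00 = $170.94
Total: $2234.06 + $170.94 = $2405.00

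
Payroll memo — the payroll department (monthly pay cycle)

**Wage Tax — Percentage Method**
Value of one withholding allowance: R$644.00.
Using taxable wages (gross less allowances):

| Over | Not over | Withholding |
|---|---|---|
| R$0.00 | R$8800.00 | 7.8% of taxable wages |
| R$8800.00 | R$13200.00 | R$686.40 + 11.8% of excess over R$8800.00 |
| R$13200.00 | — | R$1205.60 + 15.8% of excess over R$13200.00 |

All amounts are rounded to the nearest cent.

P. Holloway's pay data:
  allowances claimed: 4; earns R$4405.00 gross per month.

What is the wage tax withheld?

R$142.66

Wage Tax: taxable = R$4405.00 − 4×R$644.00 = R$1829.00
  7.8% × R$1829.00 = R$142.66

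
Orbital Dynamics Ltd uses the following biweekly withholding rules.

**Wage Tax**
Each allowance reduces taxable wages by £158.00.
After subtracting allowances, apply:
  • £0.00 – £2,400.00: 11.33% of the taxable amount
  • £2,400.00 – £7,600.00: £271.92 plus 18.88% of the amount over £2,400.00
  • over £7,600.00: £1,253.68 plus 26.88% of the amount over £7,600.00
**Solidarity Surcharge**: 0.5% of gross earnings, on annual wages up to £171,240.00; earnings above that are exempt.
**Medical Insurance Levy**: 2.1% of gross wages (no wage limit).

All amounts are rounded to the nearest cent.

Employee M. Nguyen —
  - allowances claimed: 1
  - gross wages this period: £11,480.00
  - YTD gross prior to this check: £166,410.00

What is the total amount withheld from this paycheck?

£2,519.38

Wage Tax: taxable = £11,480.00 − 1×£158.00 = £11,322.00
  £1,253.68 + 26.88% × (£11,322.00 − £7,600.00) = £1,253.68 + 26.88% × £3,722.00 = £2,254.15
Solidarity Surcharge: cap £171,240.00 − YTD £166,410.00 = £4,830.00 subject; 0.5% × £4,830.00 = £24.15
Medical Insurance Levy: 2.1% × £11,480.00 = £241.08
Total: £2,254.15 + £24.15 + £241.08 = £2,519.38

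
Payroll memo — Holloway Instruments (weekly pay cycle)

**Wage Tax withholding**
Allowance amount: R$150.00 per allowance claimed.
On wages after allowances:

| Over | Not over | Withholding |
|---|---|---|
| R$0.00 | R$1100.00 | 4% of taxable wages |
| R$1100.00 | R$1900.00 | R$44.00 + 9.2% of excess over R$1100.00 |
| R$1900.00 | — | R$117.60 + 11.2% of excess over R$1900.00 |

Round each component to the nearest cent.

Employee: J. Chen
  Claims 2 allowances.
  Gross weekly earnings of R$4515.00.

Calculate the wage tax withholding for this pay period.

R$376.88

Wage Tax: taxable = R$4515.00 − 2×R$150.00 = R$4215.00
  R$117.60 + 11.2% × (R$4215.00 − R$1900.00) = R$117.60 + 11.2% × R$2315.00 = R$376.88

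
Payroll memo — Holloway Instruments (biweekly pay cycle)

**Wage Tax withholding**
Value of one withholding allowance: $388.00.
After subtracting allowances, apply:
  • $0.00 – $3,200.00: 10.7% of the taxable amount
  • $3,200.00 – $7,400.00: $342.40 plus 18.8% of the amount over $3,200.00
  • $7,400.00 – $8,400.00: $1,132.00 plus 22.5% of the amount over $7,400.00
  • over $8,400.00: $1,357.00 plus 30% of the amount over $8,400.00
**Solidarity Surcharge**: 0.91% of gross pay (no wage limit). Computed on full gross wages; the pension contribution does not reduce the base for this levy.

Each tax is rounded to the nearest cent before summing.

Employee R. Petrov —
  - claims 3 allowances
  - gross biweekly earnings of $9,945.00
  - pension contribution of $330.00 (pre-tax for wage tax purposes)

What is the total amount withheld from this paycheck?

$1,462.80

Wage Tax: taxable = $9,945.00 − $330.00 − 3×$388.00 = $8,451.00
  $1,357.00 + 30% × ($8,451.00 − $8,400.00) = $1,357.00 + 30% × $51.00 = $1,372.30
Solidarity Surcharge: 0.91% × $9,945.00 = $90.50
Total: $1,372.30 + $90.50 = $1,462.80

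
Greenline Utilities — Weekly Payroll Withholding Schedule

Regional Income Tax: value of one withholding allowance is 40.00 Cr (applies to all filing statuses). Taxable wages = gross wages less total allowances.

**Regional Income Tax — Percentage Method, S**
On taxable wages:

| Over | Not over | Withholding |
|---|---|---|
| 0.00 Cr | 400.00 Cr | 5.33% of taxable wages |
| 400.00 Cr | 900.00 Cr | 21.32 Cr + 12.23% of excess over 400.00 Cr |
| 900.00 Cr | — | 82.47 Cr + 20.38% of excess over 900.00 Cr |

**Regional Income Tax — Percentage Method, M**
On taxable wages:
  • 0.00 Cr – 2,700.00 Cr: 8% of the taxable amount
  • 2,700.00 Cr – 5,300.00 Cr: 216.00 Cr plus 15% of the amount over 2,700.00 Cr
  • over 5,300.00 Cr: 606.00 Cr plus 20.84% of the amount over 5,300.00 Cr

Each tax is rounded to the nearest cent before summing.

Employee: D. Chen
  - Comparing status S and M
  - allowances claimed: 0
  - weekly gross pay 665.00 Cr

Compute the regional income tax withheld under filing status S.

53.73 Cr

Regional Income Tax (S): taxable = 665.00 Cr
  21.32 Cr + 12.23% × (665.00 Cr − 400.00 Cr) = 21.32 Cr + 12.23% × 265.00 Cr = 53.73 Cr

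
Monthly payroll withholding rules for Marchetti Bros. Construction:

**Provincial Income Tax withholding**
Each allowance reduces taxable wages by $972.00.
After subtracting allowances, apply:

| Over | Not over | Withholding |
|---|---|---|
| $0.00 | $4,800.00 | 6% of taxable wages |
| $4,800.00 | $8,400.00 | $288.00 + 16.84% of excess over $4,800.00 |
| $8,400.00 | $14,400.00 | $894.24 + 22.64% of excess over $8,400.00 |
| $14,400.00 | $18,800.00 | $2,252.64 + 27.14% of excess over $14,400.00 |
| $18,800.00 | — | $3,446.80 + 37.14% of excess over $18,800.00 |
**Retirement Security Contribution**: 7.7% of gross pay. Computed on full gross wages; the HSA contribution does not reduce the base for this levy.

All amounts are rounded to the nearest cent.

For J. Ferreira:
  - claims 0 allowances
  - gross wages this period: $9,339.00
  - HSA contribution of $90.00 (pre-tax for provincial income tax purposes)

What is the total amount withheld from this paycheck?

Provincial Income Tax: taxable = $9,339.00 − $90.00 = $9,249.00
  $894.24 + 22.64% × ($9,249.00 − $8,400.00) = $894.24 + 22.64% × $849.00 = $1,086.45
Retirement Security Contribution: 7.7% × $9,339.00 = $719.10
Total: $1,086.45 + $719.10 = $1,805.55

$1,805.55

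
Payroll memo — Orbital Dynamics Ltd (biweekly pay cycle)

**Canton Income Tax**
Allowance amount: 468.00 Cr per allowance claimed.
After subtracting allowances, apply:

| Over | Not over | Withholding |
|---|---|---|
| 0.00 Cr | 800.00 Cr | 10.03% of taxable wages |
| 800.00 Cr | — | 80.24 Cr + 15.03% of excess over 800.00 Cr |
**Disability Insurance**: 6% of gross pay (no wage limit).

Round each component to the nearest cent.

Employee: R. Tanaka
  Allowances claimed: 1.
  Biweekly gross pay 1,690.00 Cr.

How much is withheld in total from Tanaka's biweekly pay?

Canton Income Tax: taxable = 1,690.00 Cr − 1×468.00 Cr = 1,222.00 Cr
  80.24 Cr + 15.03% × (1,222.00 Cr − 800.00 Cr) = 80.24 Cr + 15.03% × 422.00 Cr = 143.67 Cr
Disability Insurance: 6% × 1,690.00 Cr = 101.40 Cr
Total: 143.67 Cr + 101.40 Cr = 245.07 Cr

245.07 Cr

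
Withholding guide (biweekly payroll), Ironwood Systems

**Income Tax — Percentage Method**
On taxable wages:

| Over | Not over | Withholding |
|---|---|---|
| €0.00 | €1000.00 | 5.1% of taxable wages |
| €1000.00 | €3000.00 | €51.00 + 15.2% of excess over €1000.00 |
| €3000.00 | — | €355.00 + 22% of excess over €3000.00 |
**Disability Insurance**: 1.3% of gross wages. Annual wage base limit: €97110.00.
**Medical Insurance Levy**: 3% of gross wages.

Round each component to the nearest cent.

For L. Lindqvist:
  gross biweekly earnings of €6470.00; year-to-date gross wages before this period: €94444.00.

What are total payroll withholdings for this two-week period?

Income Tax: taxable = €6470.00
  €355.00 + 22% × (€6470.00 − €3000.00) = €355.00 + 22% × €3470.00 = €1118.40
Disability Insurance: cap €97110.00 − YTD €94444.00 = €2666.00 subject; 1.3% × €2666.00 = €34.66
Medical Insurance Levy: 3% × €6470.00 = €194.10
Total: €1118.40 + €34.66 + €194.10 = €1347.16

€1347.16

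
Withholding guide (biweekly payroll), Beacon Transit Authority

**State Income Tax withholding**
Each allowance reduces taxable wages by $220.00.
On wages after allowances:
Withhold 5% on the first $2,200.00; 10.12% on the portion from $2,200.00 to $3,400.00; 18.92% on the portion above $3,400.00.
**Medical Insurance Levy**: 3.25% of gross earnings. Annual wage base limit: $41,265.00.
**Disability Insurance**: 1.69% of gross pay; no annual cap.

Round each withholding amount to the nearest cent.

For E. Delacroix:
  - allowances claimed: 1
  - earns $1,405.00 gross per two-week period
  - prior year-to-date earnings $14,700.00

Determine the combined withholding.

$128.65

State Income Tax: taxable = $1,405.00 − 1×$220.00 = $1,185.00
  5% × $1,185.00 = $59.25
Medical Insurance Levy: 3.25% × $1,405.00 = $45.66
Disability Insurance: 1.69% × $1,405.00 = $23.74
Total: $59.25 + $45.66 + $23.74 = $128.65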